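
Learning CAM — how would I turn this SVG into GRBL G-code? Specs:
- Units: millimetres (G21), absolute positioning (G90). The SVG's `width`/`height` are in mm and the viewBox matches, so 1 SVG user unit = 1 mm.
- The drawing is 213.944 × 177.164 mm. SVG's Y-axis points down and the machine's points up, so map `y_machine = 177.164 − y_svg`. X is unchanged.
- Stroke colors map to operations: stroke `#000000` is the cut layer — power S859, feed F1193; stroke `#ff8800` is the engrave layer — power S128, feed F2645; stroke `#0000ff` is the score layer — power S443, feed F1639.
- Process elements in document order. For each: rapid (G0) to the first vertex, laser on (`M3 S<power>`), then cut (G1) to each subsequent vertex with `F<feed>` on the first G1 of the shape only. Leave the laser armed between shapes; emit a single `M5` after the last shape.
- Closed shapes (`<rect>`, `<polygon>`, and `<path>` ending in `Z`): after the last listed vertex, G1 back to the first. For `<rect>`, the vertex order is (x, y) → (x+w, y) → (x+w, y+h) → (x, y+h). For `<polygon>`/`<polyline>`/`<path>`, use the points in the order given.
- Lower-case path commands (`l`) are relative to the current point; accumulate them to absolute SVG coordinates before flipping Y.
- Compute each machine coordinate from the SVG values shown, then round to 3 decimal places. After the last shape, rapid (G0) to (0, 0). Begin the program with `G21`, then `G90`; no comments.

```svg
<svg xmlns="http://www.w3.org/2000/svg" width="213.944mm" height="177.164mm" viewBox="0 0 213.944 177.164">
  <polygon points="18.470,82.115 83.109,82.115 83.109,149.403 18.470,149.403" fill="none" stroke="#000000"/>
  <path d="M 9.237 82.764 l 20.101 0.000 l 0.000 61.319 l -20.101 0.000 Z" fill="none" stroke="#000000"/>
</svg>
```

Since the viewBox matches the mm dimensions, user units are millimetres directly. The only transform is the Y-flip y_m = 177.164 − y_svg.

Shape 1 is a rectangle drawn with `<polygon>`. Its stroke #000000 means cut at S859, F1193. After flipping Y the toolpath is (18.470,95.049) → (83.109,95.049) → (83.109,27.761) → (18.470,27.761) → (18.470,95.049), returning to the start.

Shape 2 is a rectangle drawn with `<path>`. Its stroke #000000 means cut at S859, F1193. After flipping Y the toolpath is (9.237,94.400) → (29.338,94.400) → (29.338,33.081) → (9.237,33.081) → (9.237,94.400), returning to the start.

G21
G90
G0 X18.470 Y95.049
M3 S859
G1 X83.109 Y95.049 F1193
G1 X83.109 Y27.761
G1 X18.470 Y27.761
G1 X18.470 Y95.049
G0 X9.237 Y94.400
M3 S859
G1 X29.338 Y94.400 F1193
G1 X29.338 Y33.081
G1 X9.237 Y33.081
G1 X9.237 Y94.400
M5
G0 X0.000 Y0.000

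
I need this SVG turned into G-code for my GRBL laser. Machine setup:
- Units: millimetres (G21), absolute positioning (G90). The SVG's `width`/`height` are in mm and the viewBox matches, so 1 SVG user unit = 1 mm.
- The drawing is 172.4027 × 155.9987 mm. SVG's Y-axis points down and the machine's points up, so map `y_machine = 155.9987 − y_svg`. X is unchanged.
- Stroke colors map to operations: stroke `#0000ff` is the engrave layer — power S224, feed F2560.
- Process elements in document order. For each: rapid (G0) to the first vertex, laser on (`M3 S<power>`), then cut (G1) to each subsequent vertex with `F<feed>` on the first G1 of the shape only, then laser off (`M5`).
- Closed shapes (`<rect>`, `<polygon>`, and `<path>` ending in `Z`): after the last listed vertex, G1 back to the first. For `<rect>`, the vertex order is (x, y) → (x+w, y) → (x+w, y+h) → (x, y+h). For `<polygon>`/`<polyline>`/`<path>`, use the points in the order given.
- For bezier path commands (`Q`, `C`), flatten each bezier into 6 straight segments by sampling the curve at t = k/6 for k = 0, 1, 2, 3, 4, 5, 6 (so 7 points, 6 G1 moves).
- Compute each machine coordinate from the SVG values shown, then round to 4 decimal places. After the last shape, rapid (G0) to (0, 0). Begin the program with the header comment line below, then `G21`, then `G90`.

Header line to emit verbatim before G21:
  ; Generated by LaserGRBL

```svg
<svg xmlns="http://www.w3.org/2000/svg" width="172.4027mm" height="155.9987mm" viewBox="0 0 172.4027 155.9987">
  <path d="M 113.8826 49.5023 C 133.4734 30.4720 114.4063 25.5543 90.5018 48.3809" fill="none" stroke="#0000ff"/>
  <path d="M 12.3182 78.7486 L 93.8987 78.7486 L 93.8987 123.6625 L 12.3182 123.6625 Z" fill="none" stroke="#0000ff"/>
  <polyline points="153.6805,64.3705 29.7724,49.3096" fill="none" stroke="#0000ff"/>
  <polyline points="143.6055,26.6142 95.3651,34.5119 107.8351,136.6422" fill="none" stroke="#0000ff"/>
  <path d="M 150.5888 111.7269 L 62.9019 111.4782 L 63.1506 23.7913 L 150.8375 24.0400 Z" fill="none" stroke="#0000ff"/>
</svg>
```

viewBox `0 0 172.4027 155.9987` with mm width/height → 1 unit = 1 mm. Flip: y_m = 155.9987 − y_svg.

**Shape 1** — `<path>` cubic bezier, stroke `#0000ff` → engrave (S224, F2560). Control points (SVG): P0=(113.8826,49.5023), P1=(133.4734,30.4720), P2=(114.4063,25.5543), P3=(90.5018,48.3809); sampled at t=k/6. Machine vertices: (113.8826,106.4964) → (120.6131,114.7724) → (121.8400,120.3176) → (118.5029,122.7534) → (111.5412,121.7012) → (101.8944,116.7822) → (90.5018,107.6178). Open path.

**Shape 2** — `<path>` rectangle, stroke `#0000ff` → engrave (S224, F2560). Machine vertices: (12.3182,77.2501) → (93.8987,77.2501) → (93.8987,32.3362) → (12.3182,32.3362) → (12.3182,77.2501). Closed: final G1 returns to the first vertex.

**Shape 3** — `<polyline>` line segment, stroke `#0000ff` → engrave (S224, F2560). Machine vertices: (153.6805,91.6282) → (29.7724,106.6891). Open path.

**Shape 4** — `<polyline>` open polyline, stroke `#0000ff` → engrave (S224, F2560). Machine vertices: (143.6055,129.3845) → (95.3651,121.4868) → (107.8351,19.3565). Open path.

**Shape 5** — `<path>` regular polygon, stroke `#0000ff` → engrave (S224, F2560). Machine vertices: (150.5888,44.2718) → (62.9019,44.5205) → (63.1506,132.2074) → (150.8375,131.9587) → (150.5888,44.2718). Closed: final G1 returns to the first vertex.

; Generated by LaserGRBL
G21
G90
G0 X113.8826 Y106.4964
M3 S224
G1 X120.6131 Y114.7724 F2560
G1 X121.8400 Y120.3176
G1 X118.5029 Y122.7534
G1 X111.5412 Y121.7012
G1 X101.8944 Y116.7822
G1 X90.5018 Y107.6178
M5
G0 X12.3182 Y77.2501
M3 S224
G1 X93.8987 Y77.2501 F2560
G1 X93.8987 Y32.3362
G1 X12.3182 Y32.3362
G1 X12.3182 Y77.2501
M5
G0 X153.6805 Y91.6282
M3 S224
G1 X29.7724 Y106.6891 F2560
M5
G0 X143.6055 Y129.3845
M3 S224
G1 X95.3651 Y121.4868 F2560
G1 X107.8351 Y19.3565
M5
G0 X150.5888 Y44.2718
M3 S224
G1 X62.9019 Y44.5205 F2560
G1 X63.1506 Y132.2074
G1 X150.8375 Y131.9587
G1 X150.5888 Y44.2718
M5
G0 X0.0000 Y0.0000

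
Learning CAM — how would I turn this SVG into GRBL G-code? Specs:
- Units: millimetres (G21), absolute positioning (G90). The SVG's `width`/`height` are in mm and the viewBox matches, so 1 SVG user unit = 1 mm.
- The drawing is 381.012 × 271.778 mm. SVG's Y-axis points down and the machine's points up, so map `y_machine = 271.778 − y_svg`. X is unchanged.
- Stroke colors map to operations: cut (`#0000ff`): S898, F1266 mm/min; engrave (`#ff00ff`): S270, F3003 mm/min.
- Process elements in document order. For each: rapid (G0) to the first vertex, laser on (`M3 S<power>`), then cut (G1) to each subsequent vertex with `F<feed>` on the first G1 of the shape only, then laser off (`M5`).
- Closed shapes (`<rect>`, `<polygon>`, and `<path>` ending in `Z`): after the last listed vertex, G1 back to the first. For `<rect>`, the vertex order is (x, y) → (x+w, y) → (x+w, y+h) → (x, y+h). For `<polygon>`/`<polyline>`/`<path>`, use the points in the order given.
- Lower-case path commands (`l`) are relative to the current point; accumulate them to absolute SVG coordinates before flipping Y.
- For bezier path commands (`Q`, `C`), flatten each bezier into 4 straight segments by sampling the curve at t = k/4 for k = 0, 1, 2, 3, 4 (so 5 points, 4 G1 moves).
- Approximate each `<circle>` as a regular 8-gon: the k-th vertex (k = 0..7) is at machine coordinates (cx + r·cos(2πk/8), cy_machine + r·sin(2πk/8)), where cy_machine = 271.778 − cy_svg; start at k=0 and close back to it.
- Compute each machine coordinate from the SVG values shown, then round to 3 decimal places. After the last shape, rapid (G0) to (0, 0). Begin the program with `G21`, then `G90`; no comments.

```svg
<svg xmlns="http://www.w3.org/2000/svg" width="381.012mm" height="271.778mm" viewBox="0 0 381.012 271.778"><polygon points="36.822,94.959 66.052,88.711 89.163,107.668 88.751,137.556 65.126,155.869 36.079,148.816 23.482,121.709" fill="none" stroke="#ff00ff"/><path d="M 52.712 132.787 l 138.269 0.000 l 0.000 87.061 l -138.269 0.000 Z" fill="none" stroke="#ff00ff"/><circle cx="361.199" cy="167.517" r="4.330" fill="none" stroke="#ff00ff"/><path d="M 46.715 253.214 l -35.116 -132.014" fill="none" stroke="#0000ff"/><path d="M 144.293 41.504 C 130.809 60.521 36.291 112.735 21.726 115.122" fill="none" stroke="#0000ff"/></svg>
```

G21
G90
G0 X36.822 Y176.819
M3 S270
G1 X66.052 Y183.067 F3003
G1 X89.163 Y164.110
G1 X88.751 Y134.222
G1 X65.126 Y115.909
G1 X36.079 Y122.962
G1 X23.482 Y150.069
G1 X36.822 Y176.819
M5
G0 X52.712 Y138.991
M3 S270
G1 X190.981 Y138.991 F3003
G1 X190.981 Y51.930
G1 X52.712 Y51.930
G1 X52.712 Y138.991
M5
G0 X365.529 Y104.261
M3 S270
G1 X364.261 Y107.323 F3003
G1 X361.199 Y108.591
G1 X358.137 Y107.323
G1 X356.869 Y104.261
G1 X358.137 Y101.199
G1 X361.199 Y99.931
G1 X364.261 Y101.199
G1 X365.529 Y104.261
M5
G0 X46.715 Y18.564
M3 S898
G1 X11.599 Y150.578 F1266
M5
G0 X144.293 Y230.274
M3 S898
G1 X121.502 Y211.084 F1266
G1 X83.415 Y187.229
G1 X45.126 Y166.492
G1 X21.726 Y156.656
M5
G0 X0.000 Y0.000

viewBox `0 0 381.012 271.778` with mm width/height → 1 unit = 1 mm. Flip: y_m = 271.778 − y_svg.

**Shape 1** — `<polygon>` regular polygon, stroke `#ff00ff` → engrave (S270, F3003). Machine vertices: (36.822,176.819) → (66.052,183.067) → (89.163,164.110) → (88.751,134.222) → (65.126,115.909) → (36.079,122.962) → (23.482,150.069) → (36.822,176.819). Closed: final G1 returns to the first vertex.

**Shape 2** — `<path>` rectangle, stroke `#ff00ff` → engrave (S270, F3003). Machine vertices: (52.712,138.991) → (190.981,138.991) → (190.981,51.930) → (52.712,51.930) → (52.712,138.991). Closed: final G1 returns to the first vertex.

**Shape 3** — `<circle>` circle, stroke `#ff00ff` → engrave (S270, F3003). Machine vertices: (365.529,104.261) → (364.261,107.323) → (361.199,108.591) → (358.137,107.323) → (356.869,104.261) → (358.137,101.199) → (361.199,99.931) → (364.261,101.199) → (365.529,104.261). Closed: final G1 returns to the first vertex.

**Shape 4** — `<path>` line segment, stroke `#0000ff` → cut (S898, F1266). Machine vertices: (46.715,18.564) → (11.599,150.578). Open path.

**Shape 5** — `<path>` cubic bezier, stroke `#0000ff` → cut (S898, F1266). Control points (SVG): P0=(144.293,41.504), P1=(130.809,60.521), P2=(36.291,112.735), P3=(21.726,115.122); sampled at t=k/4. Machine vertices: (144.293,230.274) → (121.502,211.084) → (83.415,187.229) → (45.126,166.492) → (21.726,156.656). Open path.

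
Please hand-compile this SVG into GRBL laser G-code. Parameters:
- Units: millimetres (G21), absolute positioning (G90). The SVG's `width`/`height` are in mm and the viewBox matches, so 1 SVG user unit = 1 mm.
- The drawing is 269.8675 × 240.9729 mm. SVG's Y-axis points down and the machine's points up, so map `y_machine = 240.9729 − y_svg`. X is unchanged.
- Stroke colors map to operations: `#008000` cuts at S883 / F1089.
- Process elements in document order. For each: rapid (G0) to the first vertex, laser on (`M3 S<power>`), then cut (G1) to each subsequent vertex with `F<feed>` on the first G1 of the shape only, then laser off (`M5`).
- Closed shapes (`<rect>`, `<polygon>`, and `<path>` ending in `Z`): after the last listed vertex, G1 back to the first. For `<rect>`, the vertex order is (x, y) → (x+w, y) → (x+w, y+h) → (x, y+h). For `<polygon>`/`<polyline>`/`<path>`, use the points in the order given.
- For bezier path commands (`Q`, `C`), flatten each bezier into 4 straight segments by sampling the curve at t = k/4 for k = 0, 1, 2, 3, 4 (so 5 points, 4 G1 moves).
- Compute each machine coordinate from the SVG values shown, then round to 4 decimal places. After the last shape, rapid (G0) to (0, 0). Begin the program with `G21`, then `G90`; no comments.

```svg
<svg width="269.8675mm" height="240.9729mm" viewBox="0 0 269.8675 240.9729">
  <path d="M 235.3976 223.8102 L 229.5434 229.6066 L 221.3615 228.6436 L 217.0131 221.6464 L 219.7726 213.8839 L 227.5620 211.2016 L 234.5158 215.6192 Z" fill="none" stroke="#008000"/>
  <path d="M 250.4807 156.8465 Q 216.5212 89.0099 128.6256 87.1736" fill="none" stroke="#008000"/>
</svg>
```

viewBox `0 0 269.8675 240.9729` with mm width/height → 1 unit = 1 mm. Flip: y_m = 240.9729 − y_svg.

**Shape 1** — `<path>` regular polygon, stroke `#008000` → cut (S883, F1089). Machine vertices: (235.3976,17.1627) → (229.5434,11.3663) → (221.3615,12.3293) → (217.0131,19.3265) → (219.7726,27.0890) → (227.5620,29.7713) → (234.5158,25.3537) → (235.3976,17.1627). Closed: final G1 returns to the first vertex.

**Shape 2** — `<path>` quadratic bezier, stroke `#008000` → cut (S883, F1089). Control points (SVG): P0=(250.4807,156.8465), P1=(216.5212,89.0099), P2=(128.6256,87.1736); sampled at t=k/4. Machine vertices: (250.4807,84.1264) → (230.1299,113.9197) → (203.0372,135.4629) → (169.2024,148.7561) → (128.6256,153.7993). Open path.

G21
G90
G0 X235.3976 Y17.1627
M3 S883
G1 X229.5434 Y11.3663 F1089
G1 X221.3615 Y12.3293
G1 X217.0131 Y19.3265
G1 X219.7726 Y27.0890
G1 X227.5620 Y29.7713
G1 X234.5158 Y25.3537
G1 X235.3976 Y17.1627
M5
G0 X250.4807 Y84.1264
M3 S883
G1 X230.1299 Y113.9197 F1089
G1 X203.0372 Y135.4629
G1 X169.2024 Y148.7561
G1 X128.6256 Y153.7993
M5
G0 X0.0000 Y0.0000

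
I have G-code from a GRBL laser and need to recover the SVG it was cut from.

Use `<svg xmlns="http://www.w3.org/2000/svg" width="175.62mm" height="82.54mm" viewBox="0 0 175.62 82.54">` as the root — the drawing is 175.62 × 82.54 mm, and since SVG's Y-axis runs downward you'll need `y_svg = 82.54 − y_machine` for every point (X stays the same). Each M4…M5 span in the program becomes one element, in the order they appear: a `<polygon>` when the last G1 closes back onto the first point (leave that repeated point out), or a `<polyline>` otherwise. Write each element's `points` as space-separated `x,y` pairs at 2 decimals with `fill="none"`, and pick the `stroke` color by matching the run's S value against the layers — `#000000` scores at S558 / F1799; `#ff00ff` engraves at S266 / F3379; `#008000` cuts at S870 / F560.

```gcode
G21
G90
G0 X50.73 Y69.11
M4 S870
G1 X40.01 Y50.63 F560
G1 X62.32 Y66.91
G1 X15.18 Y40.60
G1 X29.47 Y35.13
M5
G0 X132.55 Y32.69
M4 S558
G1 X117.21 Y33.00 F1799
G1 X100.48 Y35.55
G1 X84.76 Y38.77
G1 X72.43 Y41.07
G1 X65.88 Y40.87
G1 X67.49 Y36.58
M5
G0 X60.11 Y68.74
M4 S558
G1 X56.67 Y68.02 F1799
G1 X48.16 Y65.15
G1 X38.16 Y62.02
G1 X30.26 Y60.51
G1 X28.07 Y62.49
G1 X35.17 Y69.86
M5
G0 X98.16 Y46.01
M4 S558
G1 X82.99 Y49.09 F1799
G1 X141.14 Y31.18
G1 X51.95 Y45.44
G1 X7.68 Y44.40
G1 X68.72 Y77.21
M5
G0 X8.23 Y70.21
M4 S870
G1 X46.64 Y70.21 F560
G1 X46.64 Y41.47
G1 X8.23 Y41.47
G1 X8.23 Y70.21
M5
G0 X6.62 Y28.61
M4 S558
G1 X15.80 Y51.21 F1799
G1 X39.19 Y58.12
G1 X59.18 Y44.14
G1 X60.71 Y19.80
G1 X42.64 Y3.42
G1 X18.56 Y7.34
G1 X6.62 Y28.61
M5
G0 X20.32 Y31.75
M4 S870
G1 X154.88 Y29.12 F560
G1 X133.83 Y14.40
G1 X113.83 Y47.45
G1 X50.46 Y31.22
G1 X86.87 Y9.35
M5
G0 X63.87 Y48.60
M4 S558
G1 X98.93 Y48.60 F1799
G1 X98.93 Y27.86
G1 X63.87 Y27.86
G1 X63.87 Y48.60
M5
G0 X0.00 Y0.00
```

Machine Y-up, SVG Y-down with viewBox height 82.54, so y_svg = 82.54 − y_machine; X carries over.

Run 1: S870 ⇒ cut layer `#008000`. The run is open, so emit a `<polyline>` with points (Y-flipped): 50.73,13.43 40.01,31.91 62.32,15.63 15.18,41.94 29.47,47.41.

Run 2: power S558 maps to stroke `#000000` (score). The run is open, so emit a `<polyline>` with points (Y-flipped): 132.55,49.85 117.21,49.54 100.48,46.99 84.76,43.77 72.43,41.47 65.88,41.67 67.49,45.96.

Run 3: power S558 maps to stroke `#000000` (score). The run is open, so emit a `<polyline>` with points (Y-flipped): 60.11,13.80 56.67,14.52 48.16,17.39 38.16,20.52 30.26,22.03 28.07,20.05 35.17,12.68.

Run 4: the run's S558 means `#000000` (score). The run is open, so emit a `<polyline>` with points (Y-flipped): 98.16,36.53 82.99,33.45 141.14,51.36 51.95,37.10 7.68,38.14 68.72,5.33.

Run 5: power S870 maps to stroke `#008000` (cut). The run returns to its start, so emit a `<polygon>` with points (Y-flipped): 8.23,12.33 46.64,12.33 46.64,41.07 8.23,41.07.

Run 6: the run's S558 means `#000000` (score). The run returns to its start, so emit a `<polygon>` with points (Y-flipped): 6.62,53.93 15.80,31.33 39.19,24.42 59.18,38.40 60.71,62.74 42.64,79.12 18.56,75.20.

Run 7: S870 ⇒ cut layer `#008000`. The run is open, so emit a `<polyline>` with points (Y-flipped): 20.32,50.79 154.88,53.42 133.83,68.14 113.83,35.09 50.46,51.32 86.87,73.19.

Run 8: the run's S558 means `#000000` (score). The run returns to its start, so emit a `<polygon>` with points (Y-flipped): 63.87,33.94 98.93,33.94 98.93,54.68 63.87,54.68.

<svg xmlns="http://www.w3.org/2000/svg" width="175.62mm" height="82.54mm" viewBox="0 0 175.62 82.54">
  <polyline points="50.73,13.43 40.01,31.91 62.32,15.63 15.18,41.94 29.47,47.41" fill="none" stroke="#008000"/>
  <polyline points="132.55,49.85 117.21,49.54 100.48,46.99 84.76,43.77 72.43,41.47 65.88,41.67 67.49,45.96" fill="none" stroke="#000000"/>
  <polyline points="60.11,13.80 56.67,14.52 48.16,17.39 38.16,20.52 30.26,22.03 28.07,20.05 35.17,12.68" fill="none" stroke="#000000"/>
  <polyline points="98.16,36.53 82.99,33.45 141.14,51.36 51.95,37.10 7.68,38.14 68.72,5.33" fill="none" stroke="#000000"/>
  <polygon points="8.23,12.33 46.64,12.33 46.64,41.07 8.23,41.07" fill="none" stroke="#008000"/>
  <polygon points="6.62,53.93 15.80,31.33 39.19,24.42 59.18,38.40 60.71,62.74 42.64,79.12 18.56,75.20" fill="none" stroke="#000000"/>
  <polyline points="20.32,50.79 154.88,53.42 133.83,68.14 113.83,35.09 50.46,51.32 86.87,73.19" fill="none" stroke="#008000"/>
  <polygon points="63.87,33.94 98.93,33.94 98.93,54.68 63.87,54.68" fill="none" stroke="#000000"/>
</svg>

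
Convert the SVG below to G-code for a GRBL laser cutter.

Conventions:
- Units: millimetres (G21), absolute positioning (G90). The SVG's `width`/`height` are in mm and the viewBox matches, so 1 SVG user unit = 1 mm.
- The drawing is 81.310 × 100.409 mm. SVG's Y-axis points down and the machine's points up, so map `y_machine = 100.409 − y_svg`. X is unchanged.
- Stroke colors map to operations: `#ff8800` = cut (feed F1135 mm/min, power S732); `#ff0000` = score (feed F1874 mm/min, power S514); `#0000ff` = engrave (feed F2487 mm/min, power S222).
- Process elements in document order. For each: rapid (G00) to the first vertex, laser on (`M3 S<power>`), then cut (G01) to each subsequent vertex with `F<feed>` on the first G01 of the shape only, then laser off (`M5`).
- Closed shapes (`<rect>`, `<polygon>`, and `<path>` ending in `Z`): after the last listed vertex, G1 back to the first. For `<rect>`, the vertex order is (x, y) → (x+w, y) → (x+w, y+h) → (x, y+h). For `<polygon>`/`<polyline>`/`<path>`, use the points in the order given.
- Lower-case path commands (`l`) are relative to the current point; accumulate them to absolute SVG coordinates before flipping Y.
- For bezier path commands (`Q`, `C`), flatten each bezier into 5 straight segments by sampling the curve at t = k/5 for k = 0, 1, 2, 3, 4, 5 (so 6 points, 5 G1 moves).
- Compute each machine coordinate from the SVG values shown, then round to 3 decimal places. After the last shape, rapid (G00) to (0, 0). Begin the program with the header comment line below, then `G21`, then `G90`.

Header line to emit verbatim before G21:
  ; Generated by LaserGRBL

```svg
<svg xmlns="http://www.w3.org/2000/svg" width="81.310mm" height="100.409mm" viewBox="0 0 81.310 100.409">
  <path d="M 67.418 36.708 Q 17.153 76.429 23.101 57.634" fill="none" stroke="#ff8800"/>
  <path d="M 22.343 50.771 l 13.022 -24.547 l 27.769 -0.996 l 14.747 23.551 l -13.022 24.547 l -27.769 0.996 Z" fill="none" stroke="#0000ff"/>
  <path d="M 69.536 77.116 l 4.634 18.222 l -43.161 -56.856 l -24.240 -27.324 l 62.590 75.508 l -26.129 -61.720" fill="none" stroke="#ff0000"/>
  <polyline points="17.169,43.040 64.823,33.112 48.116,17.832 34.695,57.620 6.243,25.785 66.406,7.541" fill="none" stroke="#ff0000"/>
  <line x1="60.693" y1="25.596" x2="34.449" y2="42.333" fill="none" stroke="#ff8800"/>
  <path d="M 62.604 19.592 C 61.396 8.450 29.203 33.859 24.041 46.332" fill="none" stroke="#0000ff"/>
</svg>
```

; Generated by LaserGRBL
G21
G90
G00 X67.418 Y63.701
M3 S732
G01 X49.561 Y50.153 F1135
G01 X36.200 Y41.287
G01 X27.337 Y37.102
G01 X22.970 Y37.598
G01 X23.101 Y42.775
M5
G00 X22.343 Y49.638
M3 S222
G01 X35.365 Y74.185 F2487
G01 X63.134 Y75.181
G01 X77.881 Y51.630
G01 X64.859 Y27.083
G01 X37.090 Y26.087
G01 X22.343 Y49.638
M5
G00 X69.536 Y23.293
M3 S514
G01 X74.170 Y5.071 F1874
G01 X31.009 Y61.927
G01 X6.769 Y89.251
G01 X69.359 Y13.743
G01 X43.230 Y75.463
M5
G00 X17.169 Y57.369
M3 S514
G01 X64.823 Y67.297 F1874
G01 X48.116 Y82.577
G01 X34.695 Y42.789
G01 X6.243 Y74.624
G01 X66.406 Y92.868
M5
G00 X60.693 Y74.813
M3 S732
G01 X34.449 Y58.076 F1135
M5
G00 X62.604 Y80.817
M3 S222
G01 X58.625 Y83.512 F2487
G01 X49.995 Y79.810
G01 X39.497 Y72.087
G01 X29.918 Y62.717
G01 X24.041 Y54.077
M5
G00 X0.000 Y0.000

1 u = 1 mm; y_m = 100.409 − y.

[1] `<path>` quadratic bezier, #ff8800→cut S732 F1135: (67.418,63.701) → (49.561,50.153) → (36.200,41.287) → (27.337,37.102) → (22.970,37.598) → (23.101,42.775)

[2] `<path>` regular polygon, #0000ff→engrave S222 F2487: (22.343,49.638) → (35.365,74.185) → (63.134,75.181) → (77.881,51.630) → (64.859,27.083) → (37.090,26.087) → (22.343,49.638) (closed)

[3] `<path>` open polyline, #ff0000→score S514 F1874: (69.536,23.293) → (74.170,5.071) → (31.009,61.927) → (6.769,89.251) → (69.359,13.743) → (43.230,75.463)

[4] `<polyline>` open polyline, #ff0000→score S514 F1874: (17.169,57.369) → (64.823,67.297) → (48.116,82.577) → (34.695,42.789) → (6.243,74.624) → (66.406,92.868)

[5] `<line>` line segment, #ff8800→cut S732 F1135: (60.693,74.813) → (34.449,58.076)

[6] `<path>` cubic bezier, #0000ff→engrave S222 F2487: (62.604,80.817) → (58.625,83.512) → (49.995,79.810) → (39.497,72.087) → (29.918,62.717) → (24.041,54.077)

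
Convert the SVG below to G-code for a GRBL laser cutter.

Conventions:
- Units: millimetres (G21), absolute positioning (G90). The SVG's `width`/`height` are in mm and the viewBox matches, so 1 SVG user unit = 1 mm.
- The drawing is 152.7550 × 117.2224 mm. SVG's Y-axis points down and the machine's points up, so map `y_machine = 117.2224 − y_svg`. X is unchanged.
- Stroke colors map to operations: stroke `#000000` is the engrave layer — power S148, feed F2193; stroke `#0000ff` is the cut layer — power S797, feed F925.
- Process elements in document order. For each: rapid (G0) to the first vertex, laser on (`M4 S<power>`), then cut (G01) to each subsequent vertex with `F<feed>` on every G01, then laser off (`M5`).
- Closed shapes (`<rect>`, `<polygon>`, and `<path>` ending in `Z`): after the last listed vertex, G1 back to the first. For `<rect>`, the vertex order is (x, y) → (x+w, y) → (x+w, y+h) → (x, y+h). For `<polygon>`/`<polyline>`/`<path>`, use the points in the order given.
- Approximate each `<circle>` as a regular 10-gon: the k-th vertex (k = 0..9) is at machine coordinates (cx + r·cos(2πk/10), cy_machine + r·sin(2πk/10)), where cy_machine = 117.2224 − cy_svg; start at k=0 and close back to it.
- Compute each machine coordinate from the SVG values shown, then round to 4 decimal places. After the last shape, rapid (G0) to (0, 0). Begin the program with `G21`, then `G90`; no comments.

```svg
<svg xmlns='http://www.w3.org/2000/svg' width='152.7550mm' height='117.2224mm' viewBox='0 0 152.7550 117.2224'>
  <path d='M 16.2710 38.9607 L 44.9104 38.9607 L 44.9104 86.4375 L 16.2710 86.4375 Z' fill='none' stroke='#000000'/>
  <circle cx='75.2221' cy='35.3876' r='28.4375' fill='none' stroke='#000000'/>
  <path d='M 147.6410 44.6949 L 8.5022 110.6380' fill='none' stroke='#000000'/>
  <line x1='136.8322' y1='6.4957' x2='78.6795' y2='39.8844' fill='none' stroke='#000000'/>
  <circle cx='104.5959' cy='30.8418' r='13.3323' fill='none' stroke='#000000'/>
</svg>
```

Since the viewBox matches the mm dimensions, user units are millimetres directly. The only transform is the Y-flip y_m = 117.2224 − y_svg.

Shape 1 is a rectangle drawn with `<path>`. Its stroke #000000 means engrave at S148, F2193. After flipping Y the toolpath is (16.2710,78.2617) → (44.9104,78.2617) → (44.9104,30.7849) → (16.2710,30.7849) → (16.2710,78.2617), returning to the start.

Shape 2 is a circle drawn with `<circle>`. Its stroke #000000 means engrave at S148, F2193. After flipping Y the toolpath is (103.6596,81.8348) → (98.2285,98.5499) → (84.0098,108.8805) → (66.4344,108.8805) → (52.2157,98.5499) → (46.7846,81.8348) → (52.2157,65.1197) → (66.4344,54.7891) → (84.0098,54.7891) → (98.2285,65.1197) → (103.6596,81.8348), returning to the start.

Shape 3 is a line segment drawn with `<path>`. Its stroke #000000 means engrave at S148, F2193. After flipping Y the toolpath is (147.6410,72.5275) → (8.5022,6.5844).

Shape 4 is a line segment drawn with `<line>`. Its stroke #000000 means engrave at S148, F2193. After flipping Y the toolpath is (136.8322,110.7267) → (78.6795,77.3380).

Shape 5 is a circle drawn with `<circle>`. Its stroke #000000 means engrave at S148, F2193. After flipping Y the toolpath is (117.9282,86.3806) → (115.3820,94.2171) → (108.7158,99.0604) → (100.4760,99.0604) → (93.8098,94.2171) → (91.2636,86.3806) → (93.8098,78.5441) → (100.4760,73.7008) → (108.7158,73.7008) → (115.3820,78.5441) → (117.9282,86.3806), returning to the start.

G21
G90
G0 X16.2710 Y78.2617
M4 S148
G01 X44.9104 Y78.2617 F2193
G01 X44.9104 Y30.7849 F2193
G01 X16.2710 Y30.7849 F2193
G01 X16.2710 Y78.2617 F2193
M5
G0 X103.6596 Y81.8348
M4 S148
G01 X98.2285 Y98.5499 F2193
G01 X84.0098 Y108.8805 F2193
G01 X66.4344 Y108.8805 F2193
G01 X52.2157 Y98.5499 F2193
G01 X46.7846 Y81.8348 F2193
G01 X52.2157 Y65.1197 F2193
G01 X66.4344 Y54.7891 F2193
G01 X84.0098 Y54.7891 F2193
G01 X98.2285 Y65.1197 F2193
G01 X103.6596 Y81.8348 F2193
M5
G0 X147.6410 Y72.5275
M4 S148
G01 X8.5022 Y6.5844 F2193
M5
G0 X136.8322 Y110.7267
M4 S148
G01 X78.6795 Y77.3380 F2193
M5
G0 X117.9282 Y86.3806
M4 S148
G01 X115.3820 Y94.2171 F2193
G01 X108.7158 Y99.0604 F2193
G01 X100.4760 Y99.0604 F2193
G01 X93.8098 Y94.2171 F2193
G01 X91.2636 Y86.3806 F2193
G01 X93.8098 Y78.5441 F2193
G01 X100.4760 Y73.7008 F2193
G01 X108.7158 Y73.7008 F2193
G01 X115.3820 Y78.5441 F2193
G01 X117.9282 Y86.3806 F2193
M5
G0 X0.0000 Y0.0000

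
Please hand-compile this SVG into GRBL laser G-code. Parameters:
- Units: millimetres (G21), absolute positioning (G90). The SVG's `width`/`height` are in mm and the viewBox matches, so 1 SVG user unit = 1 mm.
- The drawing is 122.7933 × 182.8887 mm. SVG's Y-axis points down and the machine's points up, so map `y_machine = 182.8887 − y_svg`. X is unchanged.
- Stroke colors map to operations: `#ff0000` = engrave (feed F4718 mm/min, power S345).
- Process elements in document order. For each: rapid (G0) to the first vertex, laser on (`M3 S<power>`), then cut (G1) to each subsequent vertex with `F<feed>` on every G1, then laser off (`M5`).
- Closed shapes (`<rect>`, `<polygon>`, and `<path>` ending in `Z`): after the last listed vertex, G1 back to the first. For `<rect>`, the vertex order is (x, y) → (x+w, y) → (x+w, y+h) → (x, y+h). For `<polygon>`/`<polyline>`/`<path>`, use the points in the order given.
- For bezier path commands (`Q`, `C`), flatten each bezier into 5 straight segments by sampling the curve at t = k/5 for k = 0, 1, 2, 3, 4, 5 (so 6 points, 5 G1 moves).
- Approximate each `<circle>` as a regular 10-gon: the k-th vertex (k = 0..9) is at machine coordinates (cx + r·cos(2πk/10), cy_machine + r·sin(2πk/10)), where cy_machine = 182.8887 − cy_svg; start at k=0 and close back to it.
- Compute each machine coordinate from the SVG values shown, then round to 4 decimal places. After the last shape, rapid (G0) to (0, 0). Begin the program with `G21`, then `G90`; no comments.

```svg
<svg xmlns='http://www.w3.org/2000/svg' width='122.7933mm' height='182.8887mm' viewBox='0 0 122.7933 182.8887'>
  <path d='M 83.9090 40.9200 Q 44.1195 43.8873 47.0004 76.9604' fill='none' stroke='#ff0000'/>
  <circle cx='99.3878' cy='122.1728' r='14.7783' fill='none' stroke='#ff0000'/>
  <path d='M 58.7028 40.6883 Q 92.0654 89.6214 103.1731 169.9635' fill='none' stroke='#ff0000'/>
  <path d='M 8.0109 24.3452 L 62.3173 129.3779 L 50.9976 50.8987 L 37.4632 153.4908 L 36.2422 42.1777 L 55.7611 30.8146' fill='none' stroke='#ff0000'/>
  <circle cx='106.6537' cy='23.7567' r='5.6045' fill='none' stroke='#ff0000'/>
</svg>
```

1 u = 1 mm; y_m = 182.8887 − y.

[1] `<path>` quadratic bezier, #ff0000→engrave S345 F4718: (83.9090,141.9687) → (69.7000,139.5775) → (58.9047,134.7779) → (51.5229,127.5699) → (47.5549,117.9533) → (47.0004,105.9283)

[2] `<circle>` circle, #ff0000→engrave S345 F4718: (114.1661,60.7159) → (111.3437,69.4024) → (103.9545,74.7709) → (94.8211,74.7709) → (87.4319,69.4024) → (84.6095,60.7159) → (87.4319,52.0294) → (94.8211,46.6609) → (103.9545,46.6609) → (111.3437,52.0294) → (114.1661,60.7159) (closed)

[3] `<path>` quadratic bezier, #ff0000→engrave S345 F4718: (58.7028,142.2004) → (71.1576,121.3708) → (81.8321,98.0285) → (90.7262,72.1734) → (97.8398,43.8057) → (103.1731,12.9252)

[4] `<path>` open polyline, #ff0000→engrave S345 F4718: (8.0109,158.5435) → (62.3173,53.5108) → (50.9976,131.9900) → (37.4632,29.3979) → (36.2422,140.7110) → (55.7611,152.0741)

[5] `<circle>` circle, #ff0000→engrave S345 F4718: (112.2582,159.1320) → (111.1878,162.4262) → (108.3856,164.4622) → (104.9218,164.4622) → (102.1196,162.4262) → (101.0492,159.1320) → (102.1196,155.8378) → (104.9218,153.8018) → (108.3856,153.8018) → (111.1878,155.8378) → (112.2582,159.1320) (closed)

G21
G90
G0 X83.9090 Y141.9687
M3 S345
G1 X69.7000 Y139.5775 F4718
G1 X58.9047 Y134.7779 F4718
G1 X51.5229 Y127.5699 F4718
G1 X47.5549 Y117.9533 F4718
G1 X47.0004 Y105.9283 F4718
M5
G0 X114.1661 Y60.7159
M3 S345
G1 X111.3437 Y69.4024 F4718
G1 X103.9545 Y74.7709 F4718
G1 X94.8211 Y74.7709 F4718
G1 X87.4319 Y69.4024 F4718
G1 X84.6095 Y60.7159 F4718
G1 X87.4319 Y52.0294 F4718
G1 X94.8211 Y46.6609 F4718
G1 X103.9545 Y46.6609 F4718
G1 X111.3437 Y52.0294 F4718
G1 X114.1661 Y60.7159 F4718
M5
G0 X58.7028 Y142.2004
M3 S345
G1 X71.1576 Y121.3708 F4718
G1 X81.8321 Y98.0285 F4718
G1 X90.7262 Y72.1734 F4718
G1 X97.8398 Y43.8057 F4718
G1 X103.1731 Y12.9252 F4718
M5
G0 X8.0109 Y158.5435
M3 S345
G1 X62.3173 Y53.5108 F4718
G1 X50.9976 Y131.9900 F4718
G1 X37.4632 Y29.3979 F4718
G1 X36.2422 Y140.7110 F4718
G1 X55.7611 Y152.0741 F4718
M5
G0 X112.2582 Y159.1320
M3 S345
G1 X111.1878 Y162.4262 F4718
G1 X108.3856 Y164.4622 F4718
G1 X104.9218 Y164.4622 F4718
G1 X102.1196 Y162.4262 F4718
G1 X101.0492 Y159.1320 F4718
G1 X102.1196 Y155.8378 F4718
G1 X104.9218 Y153.8018 F4718
G1 X108.3856 Y153.8018 F4718
G1 X111.1878 Y155.8378 F4718
G1 X112.2582 Y159.1320 F4718
M5
G0 X0.0000 Y0.0000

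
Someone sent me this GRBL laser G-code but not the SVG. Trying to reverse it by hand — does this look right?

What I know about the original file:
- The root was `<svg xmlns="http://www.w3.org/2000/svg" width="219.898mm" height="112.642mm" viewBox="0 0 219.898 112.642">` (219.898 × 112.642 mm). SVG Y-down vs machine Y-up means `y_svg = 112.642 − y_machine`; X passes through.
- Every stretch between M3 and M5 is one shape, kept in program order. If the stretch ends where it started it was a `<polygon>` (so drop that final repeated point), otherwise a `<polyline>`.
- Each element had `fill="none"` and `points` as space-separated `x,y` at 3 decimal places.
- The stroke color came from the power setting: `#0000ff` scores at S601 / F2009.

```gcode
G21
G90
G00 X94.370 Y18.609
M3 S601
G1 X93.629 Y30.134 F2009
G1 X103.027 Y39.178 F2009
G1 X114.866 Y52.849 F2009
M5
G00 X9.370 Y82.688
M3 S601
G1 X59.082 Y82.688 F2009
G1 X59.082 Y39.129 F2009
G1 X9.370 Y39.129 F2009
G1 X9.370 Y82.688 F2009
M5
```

Each laser-on run becomes one SVG element. Flip Y back into SVG space with y_svg = 112.642 − y_machine. Every run uses S601, so all elements get stroke `#0000ff` (score).

Run 1: The run is open, so emit a `<polyline>` with points (Y-flipped): 94.370,94.033 93.629,82.508 103.027,73.464 114.866,59.793.

Run 2: The run returns to its start, so emit a `<polygon>` with points (Y-flipped): 9.370,29.954 59.082,29.954 59.082,73.513 9.370,73.513.

<svg xmlns="http://www.w3.org/2000/svg" width="219.898mm" height="112.642mm" viewBox="0 0 219.898 112.642">
  <polyline points="94.370,94.033 93.629,82.508 103.027,73.464 114.866,59.793" fill="none" stroke="#0000ff"/>
  <polygon points="9.370,29.954 59.082,29.954 59.082,73.513 9.370,73.513" fill="none" stroke="#0000ff"/>
</svg>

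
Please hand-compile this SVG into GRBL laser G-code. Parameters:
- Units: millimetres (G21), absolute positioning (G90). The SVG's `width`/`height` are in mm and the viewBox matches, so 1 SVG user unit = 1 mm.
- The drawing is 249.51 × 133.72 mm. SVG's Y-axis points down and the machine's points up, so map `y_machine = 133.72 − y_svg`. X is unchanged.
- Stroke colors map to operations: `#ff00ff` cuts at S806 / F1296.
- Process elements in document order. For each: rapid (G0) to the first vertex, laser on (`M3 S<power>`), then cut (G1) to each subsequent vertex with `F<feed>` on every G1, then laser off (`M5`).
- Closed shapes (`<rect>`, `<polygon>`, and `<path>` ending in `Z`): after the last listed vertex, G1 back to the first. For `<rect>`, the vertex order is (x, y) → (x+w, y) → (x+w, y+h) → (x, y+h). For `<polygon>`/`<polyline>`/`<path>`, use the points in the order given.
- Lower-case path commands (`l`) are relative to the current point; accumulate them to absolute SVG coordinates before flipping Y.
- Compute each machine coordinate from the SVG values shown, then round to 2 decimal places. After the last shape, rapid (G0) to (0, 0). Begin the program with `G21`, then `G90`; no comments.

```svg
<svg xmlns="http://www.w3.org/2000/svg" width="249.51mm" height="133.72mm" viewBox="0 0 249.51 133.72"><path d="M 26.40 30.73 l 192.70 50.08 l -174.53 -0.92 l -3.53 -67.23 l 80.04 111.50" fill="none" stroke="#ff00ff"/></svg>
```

G21
G90
G0 X26.40 Y102.99
M3 S806
G1 X219.10 Y52.91 F1296
G1 X44.57 Y53.83 F1296
G1 X41.04 Y121.06 F1296
G1 X121.08 Y9.56 F1296
M5
G0 X0.00 Y0.00

1 u = 1 mm; y_m = 133.72 − y.

[1] `<path>` open polyline, #ff00ff→cut S806 F1296: (26.40,102.99) → (219.10,52.91) → (44.57,53.83) → (41.04,121.06) → (121.08,9.56)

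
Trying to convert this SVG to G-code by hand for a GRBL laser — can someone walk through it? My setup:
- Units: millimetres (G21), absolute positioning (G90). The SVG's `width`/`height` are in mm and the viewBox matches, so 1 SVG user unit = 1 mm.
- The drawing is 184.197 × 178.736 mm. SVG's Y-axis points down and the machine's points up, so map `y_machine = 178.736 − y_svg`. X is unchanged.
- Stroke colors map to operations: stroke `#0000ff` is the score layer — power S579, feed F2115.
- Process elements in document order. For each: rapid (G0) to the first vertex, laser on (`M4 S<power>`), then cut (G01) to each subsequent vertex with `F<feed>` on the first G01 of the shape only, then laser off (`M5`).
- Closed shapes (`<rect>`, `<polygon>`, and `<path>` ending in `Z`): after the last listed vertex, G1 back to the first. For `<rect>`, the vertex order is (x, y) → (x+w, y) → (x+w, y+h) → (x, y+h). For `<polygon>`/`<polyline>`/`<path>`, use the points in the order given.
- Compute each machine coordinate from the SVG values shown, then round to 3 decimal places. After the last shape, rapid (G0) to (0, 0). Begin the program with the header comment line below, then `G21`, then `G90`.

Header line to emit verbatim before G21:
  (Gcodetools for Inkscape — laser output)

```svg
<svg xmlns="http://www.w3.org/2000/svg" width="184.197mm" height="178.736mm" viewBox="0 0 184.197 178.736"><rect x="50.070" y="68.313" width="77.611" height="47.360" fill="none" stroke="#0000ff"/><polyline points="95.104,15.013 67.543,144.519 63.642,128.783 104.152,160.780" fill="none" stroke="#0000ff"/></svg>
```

(Gcodetools for Inkscape — laser output)
G21
G90
G0 X50.070 Y110.423
M4 S579
G01 X127.681 Y110.423 F2115
G01 X127.681 Y63.063
G01 X50.070 Y63.063
G01 X50.070 Y110.423
M5
G0 X95.104 Y163.723
M4 S579
G01 X67.543 Y34.217 F2115
G01 X63.642 Y49.953
G01 X104.152 Y17.956
M5
G0 X0.000 Y0.000

Since the viewBox matches the mm dimensions, user units are millimetres directly. The only transform is the Y-flip y_m = 178.736 − y_svg.

Shape 1 is a rectangle drawn with `<rect>`. Its stroke #0000ff means score at S579, F2115. After flipping Y the toolpath is (50.070,110.423) → (127.681,110.423) → (127.681,63.063) → (50.070,63.063) → (50.070,110.423), returning to the start.

Shape 2 is a open polyline drawn with `<polyline>`. Its stroke #0000ff means score at S579, F2115. After flipping Y the toolpath is (95.104,163.723) → (67.543,34.217) → (63.642,49.953) → (104.152,17.956).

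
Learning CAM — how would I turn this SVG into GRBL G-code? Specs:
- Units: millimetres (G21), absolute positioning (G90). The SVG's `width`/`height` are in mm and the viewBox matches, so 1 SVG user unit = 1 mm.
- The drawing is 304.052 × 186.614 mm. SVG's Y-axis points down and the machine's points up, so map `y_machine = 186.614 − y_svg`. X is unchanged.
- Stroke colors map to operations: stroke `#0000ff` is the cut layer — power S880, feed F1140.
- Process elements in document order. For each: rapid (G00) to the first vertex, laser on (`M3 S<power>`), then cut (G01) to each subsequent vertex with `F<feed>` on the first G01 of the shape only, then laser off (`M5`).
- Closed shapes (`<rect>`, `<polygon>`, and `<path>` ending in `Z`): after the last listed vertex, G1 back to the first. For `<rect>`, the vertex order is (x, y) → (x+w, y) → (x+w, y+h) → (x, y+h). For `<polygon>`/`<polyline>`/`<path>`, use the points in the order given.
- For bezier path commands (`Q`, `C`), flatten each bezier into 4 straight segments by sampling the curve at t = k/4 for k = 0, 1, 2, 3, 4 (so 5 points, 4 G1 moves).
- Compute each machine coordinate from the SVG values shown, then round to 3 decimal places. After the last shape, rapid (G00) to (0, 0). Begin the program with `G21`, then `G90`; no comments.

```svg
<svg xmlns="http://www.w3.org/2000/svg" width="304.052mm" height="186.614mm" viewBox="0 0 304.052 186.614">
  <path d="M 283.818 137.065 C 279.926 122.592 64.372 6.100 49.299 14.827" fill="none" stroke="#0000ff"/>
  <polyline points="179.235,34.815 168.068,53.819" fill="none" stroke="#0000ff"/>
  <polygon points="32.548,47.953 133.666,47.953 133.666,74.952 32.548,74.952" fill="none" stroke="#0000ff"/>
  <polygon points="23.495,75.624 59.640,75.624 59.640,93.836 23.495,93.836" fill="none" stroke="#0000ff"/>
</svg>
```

G21
G90
G00 X283.818 Y49.549
M3 S880
G01 X247.652 Y75.982 F1140
G01 X170.751 Y119.368
G01 X91.754 Y158.404
G01 X49.299 Y171.787
M5
G00 X179.235 Y151.799
M3 S880
G01 X168.068 Y132.795 F1140
M5
G00 X32.548 Y138.661
M3 S880
G01 X133.666 Y138.661 F1140
G01 X133.666 Y111.662
G01 X32.548 Y111.662
G01 X32.548 Y138.661
M5
G00 X23.495 Y110.990
M3 S880
G01 X59.640 Y110.990 F1140
G01 X59.640 Y92.778
G01 X23.495 Y92.778
G01 X23.495 Y110.990
M5
G00 X0.000 Y0.000

Since the viewBox matches the mm dimensions, user units are millimetres directly. The only transform is the Y-flip y_m = 186.614 − y_svg.

Shape 1 is a cubic bezier drawn with `<path>`. Its stroke #0000ff means cut at S880, F1140. After flipping Y the toolpath is (283.818,49.549) → (247.652,75.982) → (170.751,119.368) → (91.754,158.404) → (49.299,171.787).

Shape 2 is a line segment drawn with `<polyline>`. Its stroke #0000ff means cut at S880, F1140. After flipping Y the toolpath is (179.235,151.799) → (168.068,132.795).

Shape 3 is a rectangle drawn with `<polygon>`. Its stroke #0000ff means cut at S880, F1140. After flipping Y the toolpath is (32.548,138.661) → (133.666,138.661) → (133.666,111.662) → (32.548,111.662) → (32.548,138.661), returning to the start.

Shape 4 is a rectangle drawn with `<polygon>`. Its stroke #0000ff means cut at S880, F1140. After flipping Y the toolpath is (23.495,110.990) → (59.640,110.990) → (59.640,92.778) → (23.495,92.778) → (23.495,110.990), returning to the start.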